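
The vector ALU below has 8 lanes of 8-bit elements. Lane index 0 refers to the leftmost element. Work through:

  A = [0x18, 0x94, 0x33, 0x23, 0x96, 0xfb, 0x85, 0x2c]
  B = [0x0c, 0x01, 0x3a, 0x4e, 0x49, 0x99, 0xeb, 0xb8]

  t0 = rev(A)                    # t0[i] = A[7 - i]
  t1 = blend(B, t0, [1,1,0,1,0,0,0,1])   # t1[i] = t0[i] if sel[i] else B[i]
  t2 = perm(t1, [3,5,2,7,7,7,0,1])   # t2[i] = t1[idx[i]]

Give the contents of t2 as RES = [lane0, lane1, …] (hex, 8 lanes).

→ t0 |2c|85|fb|96|23|33|94|18|
→ t1 |2c|85|3a|96|49|99|eb|18|
→ t2 |96|99|3a|18|18|18|2c|85|

RES = [ 0x96  0x99  0x3a  0x18  0x18  0x18  0x2c  0x85 ]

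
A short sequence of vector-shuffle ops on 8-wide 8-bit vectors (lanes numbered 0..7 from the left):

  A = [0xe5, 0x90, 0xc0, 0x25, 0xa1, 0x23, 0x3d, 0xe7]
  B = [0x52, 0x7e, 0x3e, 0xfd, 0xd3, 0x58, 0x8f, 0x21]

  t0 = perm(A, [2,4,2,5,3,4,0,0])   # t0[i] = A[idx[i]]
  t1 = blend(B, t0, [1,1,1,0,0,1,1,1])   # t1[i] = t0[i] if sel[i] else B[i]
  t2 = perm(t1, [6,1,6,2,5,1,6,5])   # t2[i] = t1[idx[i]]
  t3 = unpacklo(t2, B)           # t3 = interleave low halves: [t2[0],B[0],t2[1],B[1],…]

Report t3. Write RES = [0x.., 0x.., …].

→ t0 |c0|a1|c0|23|25|a1|e5|e5|
→ t1 |c0|a1|c0|fd|d3|a1|e5|e5|
→ t2 |e5|a1|e5|c0|a1|a1|e5|a1|
→ t3 |e5|52|a1|7e|e5|3e|c0|fd|

RES = [0xe5, 0x52, 0xa1, 0x7e, 0xe5, 0x3e, 0xc0, 0xfd]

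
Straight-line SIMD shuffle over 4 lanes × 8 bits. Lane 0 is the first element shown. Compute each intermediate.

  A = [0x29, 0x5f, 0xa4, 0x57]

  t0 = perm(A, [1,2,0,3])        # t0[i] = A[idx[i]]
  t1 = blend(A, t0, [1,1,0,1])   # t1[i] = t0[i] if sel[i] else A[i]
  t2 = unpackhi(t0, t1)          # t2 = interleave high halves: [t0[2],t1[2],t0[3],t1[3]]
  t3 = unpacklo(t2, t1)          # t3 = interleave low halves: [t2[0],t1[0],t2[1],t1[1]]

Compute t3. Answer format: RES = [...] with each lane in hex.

RES = [ 0x29  0x5f  0xa4  0xa4 ]

  t0: 5f a4 29 57
  t1: 5f a4 a4 57
  t2: 29 a4 57 57
  t3: 29 5f a4 a4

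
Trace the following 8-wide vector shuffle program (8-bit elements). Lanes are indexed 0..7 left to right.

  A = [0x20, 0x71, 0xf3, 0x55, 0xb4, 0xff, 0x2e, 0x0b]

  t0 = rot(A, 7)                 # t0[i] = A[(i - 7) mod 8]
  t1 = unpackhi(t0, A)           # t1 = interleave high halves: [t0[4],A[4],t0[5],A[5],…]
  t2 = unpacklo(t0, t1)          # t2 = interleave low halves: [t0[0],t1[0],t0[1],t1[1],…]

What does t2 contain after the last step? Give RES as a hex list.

t0 = [0x71, 0xf3, 0x55, 0xb4, 0xff, 0x2e, 0x0b, 0x20]
t1 = [0xff, 0xb4, 0x2e, 0xff, 0x0b, 0x2e, 0x20, 0x0b]
t2 = [0x71, 0xff, 0xf3, 0xb4, 0x55, 0x2e, 0xb4, 0xff]

RES = [ 0x71  0xff  0xf3  0xb4  0x55  0x2e  0xb4  0xff ]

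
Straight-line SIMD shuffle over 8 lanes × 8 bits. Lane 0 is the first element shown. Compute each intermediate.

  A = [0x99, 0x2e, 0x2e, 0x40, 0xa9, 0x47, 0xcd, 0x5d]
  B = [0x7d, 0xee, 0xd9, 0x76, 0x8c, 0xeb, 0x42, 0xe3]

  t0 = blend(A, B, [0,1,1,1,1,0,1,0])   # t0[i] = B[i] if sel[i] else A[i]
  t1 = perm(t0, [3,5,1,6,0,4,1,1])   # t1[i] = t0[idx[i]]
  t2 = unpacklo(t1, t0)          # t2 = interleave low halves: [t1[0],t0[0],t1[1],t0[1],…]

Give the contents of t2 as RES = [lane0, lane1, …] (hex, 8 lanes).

→ t0 |99|ee|d9|76|8c|47|42|5d|
→ t1 |76|47|ee|42|99|8c|ee|ee|
→ t2 |76|99|47|ee|ee|d9|42|76|

RES = [0x76, 0x99, 0x47, 0xee, 0xee, 0xd9, 0x42, 0x76]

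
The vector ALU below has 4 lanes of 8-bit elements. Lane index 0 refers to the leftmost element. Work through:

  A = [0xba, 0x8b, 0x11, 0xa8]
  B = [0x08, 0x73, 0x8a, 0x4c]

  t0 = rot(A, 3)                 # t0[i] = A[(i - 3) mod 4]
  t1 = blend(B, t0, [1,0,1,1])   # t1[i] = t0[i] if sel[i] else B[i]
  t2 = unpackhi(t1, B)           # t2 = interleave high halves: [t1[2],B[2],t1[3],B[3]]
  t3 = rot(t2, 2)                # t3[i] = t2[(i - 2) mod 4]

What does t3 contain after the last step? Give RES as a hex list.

  t0: 8b 11 a8 ba
  t1: 8b 73 a8 ba
  t2: a8 8a ba 4c
  t3: ba 4c a8 8a

RES = [ 0xba  0x4c  0xa8  0x8a ]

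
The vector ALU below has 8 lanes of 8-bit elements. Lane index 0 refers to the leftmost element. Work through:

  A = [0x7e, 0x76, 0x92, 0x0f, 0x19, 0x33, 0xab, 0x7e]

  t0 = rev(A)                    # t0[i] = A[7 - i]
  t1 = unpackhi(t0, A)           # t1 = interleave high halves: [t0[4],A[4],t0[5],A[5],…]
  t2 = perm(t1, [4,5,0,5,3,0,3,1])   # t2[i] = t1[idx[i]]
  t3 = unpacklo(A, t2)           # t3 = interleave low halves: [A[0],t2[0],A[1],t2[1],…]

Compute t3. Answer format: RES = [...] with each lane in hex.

t0 = [0x7e, 0xab, 0x33, 0x19, 0x0f, 0x92, 0x76, 0x7e]
t1 = [0x0f, 0x19, 0x92, 0x33, 0x76, 0xab, 0x7e, 0x7e]
t2 = [0x76, 0xab, 0x0f, 0xab, 0x33, 0x0f, 0x33, 0x19]
t3 = [0x7e, 0x76, 0x76, 0xab, 0x92, 0x0f, 0x0f, 0xab]

RES = [0x7e, 0x76, 0x76, 0xab, 0x92, 0x0f, 0x0f, 0xab]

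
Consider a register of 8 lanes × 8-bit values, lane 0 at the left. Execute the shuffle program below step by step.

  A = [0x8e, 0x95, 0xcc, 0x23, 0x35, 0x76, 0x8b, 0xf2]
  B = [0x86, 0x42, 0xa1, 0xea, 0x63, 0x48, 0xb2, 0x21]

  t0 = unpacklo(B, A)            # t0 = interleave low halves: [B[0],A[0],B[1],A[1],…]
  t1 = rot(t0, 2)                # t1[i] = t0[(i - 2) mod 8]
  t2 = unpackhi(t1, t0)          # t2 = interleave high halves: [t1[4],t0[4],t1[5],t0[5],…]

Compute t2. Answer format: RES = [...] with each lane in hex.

RES = [ 0x42  0xa1  0x95  0xcc  0xa1  0xea  0xcc  0x23 ]

t0 = [0x86, 0x8e, 0x42, 0x95, 0xa1, 0xcc, 0xea, 0x23]
t1 = [0xea, 0x23, 0x86, 0x8e, 0x42, 0x95, 0xa1, 0xcc]
t2 = [0x42, 0xa1, 0x95, 0xcc, 0xa1, 0xea, 0xcc, 0x23]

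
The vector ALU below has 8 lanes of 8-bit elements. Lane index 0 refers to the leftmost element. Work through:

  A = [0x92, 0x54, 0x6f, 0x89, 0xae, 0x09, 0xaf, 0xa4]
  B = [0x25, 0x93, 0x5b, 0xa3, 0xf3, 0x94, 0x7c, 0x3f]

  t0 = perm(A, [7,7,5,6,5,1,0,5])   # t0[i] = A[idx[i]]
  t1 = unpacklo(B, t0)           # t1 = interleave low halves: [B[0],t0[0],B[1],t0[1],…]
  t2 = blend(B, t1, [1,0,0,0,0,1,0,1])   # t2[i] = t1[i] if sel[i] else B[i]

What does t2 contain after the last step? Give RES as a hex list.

RES = [0x25, 0x93, 0x5b, 0xa3, 0xf3, 0x09, 0x7c, 0xaf]

t0 = [0xa4, 0xa4, 0x09, 0xaf, 0x09, 0x54, 0x92, 0x09]
t1 = [0x25, 0xa4, 0x93, 0xa4, 0x5b, 0x09, 0xa3, 0xaf]
t2 = [0x25, 0x93, 0x5b, 0xa3, 0xf3, 0x09, 0x7c, 0xaf]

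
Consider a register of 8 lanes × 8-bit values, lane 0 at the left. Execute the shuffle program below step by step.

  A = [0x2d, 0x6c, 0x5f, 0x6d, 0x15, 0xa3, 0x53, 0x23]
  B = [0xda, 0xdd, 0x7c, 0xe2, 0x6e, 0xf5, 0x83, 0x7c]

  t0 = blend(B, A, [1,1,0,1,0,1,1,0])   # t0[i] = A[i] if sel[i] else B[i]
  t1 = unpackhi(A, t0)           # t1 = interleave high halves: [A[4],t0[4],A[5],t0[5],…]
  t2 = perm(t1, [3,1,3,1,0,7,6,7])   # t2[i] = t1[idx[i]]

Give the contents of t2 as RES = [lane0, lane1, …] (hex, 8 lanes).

RES = [0xa3, 0x6e, 0xa3, 0x6e, 0x15, 0x7c, 0x23, 0x7c]

t0 = [0x2d, 0x6c, 0x7c, 0x6d, 0x6e, 0xa3, 0x53, 0x7c]
t1 = [0x15, 0x6e, 0xa3, 0xa3, 0x53, 0x53, 0x23, 0x7c]
t2 = [0xa3, 0x6e, 0xa3, 0x6e, 0x15, 0x7c, 0x23, 0x7c]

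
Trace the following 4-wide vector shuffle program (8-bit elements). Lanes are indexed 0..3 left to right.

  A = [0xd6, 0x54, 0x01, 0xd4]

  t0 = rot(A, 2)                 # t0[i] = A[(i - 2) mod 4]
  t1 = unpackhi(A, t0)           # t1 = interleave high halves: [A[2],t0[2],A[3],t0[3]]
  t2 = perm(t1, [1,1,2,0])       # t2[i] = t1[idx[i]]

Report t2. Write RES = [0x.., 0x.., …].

RES = [ 0xd6  0xd6  0xd4  0x01 ]

t0 = [0x01, 0xd4, 0xd6, 0x54]
t1 = [0x01, 0xd6, 0xd4, 0x54]
t2 = [0xd6, 0xd6, 0xd4, 0x01]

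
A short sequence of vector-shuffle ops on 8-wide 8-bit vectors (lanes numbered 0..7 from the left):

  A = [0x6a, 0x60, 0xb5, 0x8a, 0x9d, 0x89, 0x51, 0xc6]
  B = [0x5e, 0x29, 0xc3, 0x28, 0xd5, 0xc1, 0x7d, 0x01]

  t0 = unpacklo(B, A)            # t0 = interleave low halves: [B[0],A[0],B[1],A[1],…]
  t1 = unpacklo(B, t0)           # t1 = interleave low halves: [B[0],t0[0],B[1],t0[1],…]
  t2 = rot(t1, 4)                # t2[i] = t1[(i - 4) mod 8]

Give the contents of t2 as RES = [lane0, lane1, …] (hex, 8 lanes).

t0 = [0x5e, 0x6a, 0x29, 0x60, 0xc3, 0xb5, 0x28, 0x8a]
t1 = [0x5e, 0x5e, 0x29, 0x6a, 0xc3, 0x29, 0x28, 0x60]
t2 = [0xc3, 0x29, 0x28, 0x60, 0x5e, 0x5e, 0x29, 0x6a]

RES = [ 0xc3  0x29  0x28  0x60  0x5e  0x5e  0x29  0x6a ]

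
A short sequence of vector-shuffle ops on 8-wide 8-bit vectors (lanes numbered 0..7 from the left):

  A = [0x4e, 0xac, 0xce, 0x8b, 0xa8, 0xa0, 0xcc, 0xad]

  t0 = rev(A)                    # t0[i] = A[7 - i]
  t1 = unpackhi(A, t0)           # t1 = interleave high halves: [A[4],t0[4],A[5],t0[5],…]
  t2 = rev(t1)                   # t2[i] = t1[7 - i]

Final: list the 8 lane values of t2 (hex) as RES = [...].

t0 = [0xad, 0xcc, 0xa0, 0xa8, 0x8b, 0xce, 0xac, 0x4e]
t1 = [0xa8, 0x8b, 0xa0, 0xce, 0xcc, 0xac, 0xad, 0x4e]
t2 = [0x4e, 0xad, 0xac, 0xcc, 0xce, 0xa0, 0x8b, 0xa8]

RES = [ 0x4e  0xad  0xac  0xcc  0xce  0xa0  0x8b  0xa8 ]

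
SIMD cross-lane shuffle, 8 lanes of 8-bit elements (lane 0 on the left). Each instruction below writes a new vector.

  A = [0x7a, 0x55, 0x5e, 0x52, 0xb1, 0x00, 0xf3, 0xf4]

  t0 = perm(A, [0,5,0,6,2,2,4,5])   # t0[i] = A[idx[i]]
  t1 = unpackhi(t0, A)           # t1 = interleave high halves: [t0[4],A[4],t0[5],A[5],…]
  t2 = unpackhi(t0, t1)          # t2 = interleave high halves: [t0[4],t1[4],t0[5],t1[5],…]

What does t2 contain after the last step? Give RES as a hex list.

RES = [0x5e, 0xb1, 0x5e, 0xf3, 0xb1, 0x00, 0x00, 0xf4]

t0 = [0x7a, 0x00, 0x7a, 0xf3, 0x5e, 0x5e, 0xb1, 0x00]
t1 = [0x5e, 0xb1, 0x5e, 0x00, 0xb1, 0xf3, 0x00, 0xf4]
t2 = [0x5e, 0xb1, 0x5e, 0xf3, 0xb1, 0x00, 0x00, 0xf4]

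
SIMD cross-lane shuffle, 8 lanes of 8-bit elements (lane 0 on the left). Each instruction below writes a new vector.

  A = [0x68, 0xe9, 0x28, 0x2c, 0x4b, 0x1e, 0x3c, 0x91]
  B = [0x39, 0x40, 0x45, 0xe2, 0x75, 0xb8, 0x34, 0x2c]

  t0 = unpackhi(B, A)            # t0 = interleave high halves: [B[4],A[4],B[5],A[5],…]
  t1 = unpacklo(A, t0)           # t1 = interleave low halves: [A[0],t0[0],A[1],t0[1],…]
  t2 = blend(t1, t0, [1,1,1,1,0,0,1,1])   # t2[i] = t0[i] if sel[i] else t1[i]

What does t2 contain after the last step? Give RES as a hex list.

RES = [ 0x75  0x4b  0xb8  0x1e  0x28  0xb8  0x2c  0x91 ]

→ t0 |75|4b|b8|1e|34|3c|2c|91|
→ t1 |68|75|e9|4b|28|b8|2c|1e|
→ t2 |75|4b|b8|1e|28|b8|2c|91|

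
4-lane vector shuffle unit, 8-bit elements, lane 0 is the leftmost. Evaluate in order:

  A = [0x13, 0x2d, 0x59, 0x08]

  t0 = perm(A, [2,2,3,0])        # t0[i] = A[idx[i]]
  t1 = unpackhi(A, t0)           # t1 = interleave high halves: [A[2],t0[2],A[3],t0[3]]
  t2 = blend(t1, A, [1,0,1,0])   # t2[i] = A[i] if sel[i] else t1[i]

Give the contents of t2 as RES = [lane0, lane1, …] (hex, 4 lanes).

RES = [0x13, 0x08, 0x59, 0x13]

t0 = [0x59, 0x59, 0x08, 0x13]
t1 = [0x59, 0x08, 0x08, 0x13]
t2 = [0x13, 0x08, 0x59, 0x13]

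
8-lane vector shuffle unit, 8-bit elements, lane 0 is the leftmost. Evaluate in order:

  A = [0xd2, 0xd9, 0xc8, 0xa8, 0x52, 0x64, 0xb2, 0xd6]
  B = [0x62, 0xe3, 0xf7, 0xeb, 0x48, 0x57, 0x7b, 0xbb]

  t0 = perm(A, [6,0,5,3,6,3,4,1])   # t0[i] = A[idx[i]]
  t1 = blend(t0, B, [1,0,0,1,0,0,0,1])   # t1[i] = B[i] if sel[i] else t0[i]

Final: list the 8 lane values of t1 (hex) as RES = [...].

RES = [ 0x62  0xd2  0x64  0xeb  0xb2  0xa8  0x52  0xbb ]

t0 = [0xb2, 0xd2, 0x64, 0xa8, 0xb2, 0xa8, 0x52, 0xd9]
t1 = [0x62, 0xd2, 0x64, 0xeb, 0xb2, 0xa8, 0x52, 0xbb]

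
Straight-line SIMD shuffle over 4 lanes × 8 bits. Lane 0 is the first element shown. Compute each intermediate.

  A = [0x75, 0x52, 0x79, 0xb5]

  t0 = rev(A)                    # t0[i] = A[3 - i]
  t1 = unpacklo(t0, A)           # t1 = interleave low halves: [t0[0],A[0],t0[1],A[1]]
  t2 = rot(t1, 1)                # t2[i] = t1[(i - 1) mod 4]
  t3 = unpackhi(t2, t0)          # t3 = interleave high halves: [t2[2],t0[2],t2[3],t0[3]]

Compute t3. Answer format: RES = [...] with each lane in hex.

  t0: b5 79 52 75
  t1: b5 75 79 52
  t2: 52 b5 75 79
  t3: 75 52 79 75

RES = [0x75, 0x52, 0x79, 0x75]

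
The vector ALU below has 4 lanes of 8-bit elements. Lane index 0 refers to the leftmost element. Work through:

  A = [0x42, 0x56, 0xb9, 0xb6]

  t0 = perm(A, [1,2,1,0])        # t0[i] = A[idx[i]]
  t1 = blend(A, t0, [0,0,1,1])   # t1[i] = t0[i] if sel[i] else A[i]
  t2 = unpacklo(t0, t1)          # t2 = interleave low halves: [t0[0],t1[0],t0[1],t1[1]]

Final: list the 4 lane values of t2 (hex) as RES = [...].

RES = [0x56, 0x42, 0xb9, 0x56]

  t0: 56 b9 56 42
  t1: 42 56 56 42
  t2: 56 42 b9 56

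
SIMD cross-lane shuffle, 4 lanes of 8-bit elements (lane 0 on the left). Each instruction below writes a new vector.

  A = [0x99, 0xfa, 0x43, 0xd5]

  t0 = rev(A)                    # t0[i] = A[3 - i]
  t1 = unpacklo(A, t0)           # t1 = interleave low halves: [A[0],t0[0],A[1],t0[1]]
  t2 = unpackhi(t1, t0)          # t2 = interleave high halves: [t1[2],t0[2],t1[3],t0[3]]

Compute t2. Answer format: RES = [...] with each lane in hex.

t0 = [0xd5, 0x43, 0xfa, 0x99]
t1 = [0x99, 0xd5, 0xfa, 0x43]
t2 = [0xfa, 0xfa, 0x43, 0x99]

RES = [0xfa, 0xfa, 0x43, 0x99]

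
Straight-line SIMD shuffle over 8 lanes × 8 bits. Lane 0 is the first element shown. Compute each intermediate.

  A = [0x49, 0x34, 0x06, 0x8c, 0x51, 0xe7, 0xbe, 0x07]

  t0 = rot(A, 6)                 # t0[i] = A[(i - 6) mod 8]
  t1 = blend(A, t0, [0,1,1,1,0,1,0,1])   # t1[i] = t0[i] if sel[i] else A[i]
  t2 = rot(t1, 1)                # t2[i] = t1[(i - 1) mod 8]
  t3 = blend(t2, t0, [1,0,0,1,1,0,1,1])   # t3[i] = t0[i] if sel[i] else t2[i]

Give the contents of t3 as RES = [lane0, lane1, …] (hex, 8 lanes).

  t0: 06 8c 51 e7 be 07 49 34
  t1: 49 8c 51 e7 51 07 be 34
  t2: 34 49 8c 51 e7 51 07 be
  t3: 06 49 8c e7 be 51 49 34

RES = [ 0x06  0x49  0x8c  0xe7  0xbe  0x51  0x49  0x34 ]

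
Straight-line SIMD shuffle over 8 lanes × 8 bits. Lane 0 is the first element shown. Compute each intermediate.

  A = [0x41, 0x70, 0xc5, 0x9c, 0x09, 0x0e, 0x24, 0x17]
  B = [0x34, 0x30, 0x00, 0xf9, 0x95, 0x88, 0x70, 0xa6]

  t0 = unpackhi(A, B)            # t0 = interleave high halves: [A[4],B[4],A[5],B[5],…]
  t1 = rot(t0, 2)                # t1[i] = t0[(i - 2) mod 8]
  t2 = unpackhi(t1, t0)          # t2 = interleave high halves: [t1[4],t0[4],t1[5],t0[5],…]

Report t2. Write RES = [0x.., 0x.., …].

t0 = [0x09, 0x95, 0x0e, 0x88, 0x24, 0x70, 0x17, 0xa6]
t1 = [0x17, 0xa6, 0x09, 0x95, 0x0e, 0x88, 0x24, 0x70]
t2 = [0x0e, 0x24, 0x88, 0x70, 0x24, 0x17, 0x70, 0xa6]

RES = [0x0e, 0x24, 0x88, 0x70, 0x24, 0x17, 0x70, 0xa6]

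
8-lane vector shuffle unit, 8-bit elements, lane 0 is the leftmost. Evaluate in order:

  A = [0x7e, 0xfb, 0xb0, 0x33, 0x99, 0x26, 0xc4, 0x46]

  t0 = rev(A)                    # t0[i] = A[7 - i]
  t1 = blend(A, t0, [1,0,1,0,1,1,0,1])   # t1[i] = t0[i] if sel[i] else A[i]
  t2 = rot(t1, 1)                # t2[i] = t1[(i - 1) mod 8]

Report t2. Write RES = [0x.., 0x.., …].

→ t0 |46|c4|26|99|33|b0|fb|7e|
→ t1 |46|fb|26|33|33|b0|c4|7e|
→ t2 |7e|46|fb|26|33|33|b0|c4|

RES = [0x7e, 0x46, 0xfb, 0x26, 0x33, 0x33, 0xb0, 0xc4]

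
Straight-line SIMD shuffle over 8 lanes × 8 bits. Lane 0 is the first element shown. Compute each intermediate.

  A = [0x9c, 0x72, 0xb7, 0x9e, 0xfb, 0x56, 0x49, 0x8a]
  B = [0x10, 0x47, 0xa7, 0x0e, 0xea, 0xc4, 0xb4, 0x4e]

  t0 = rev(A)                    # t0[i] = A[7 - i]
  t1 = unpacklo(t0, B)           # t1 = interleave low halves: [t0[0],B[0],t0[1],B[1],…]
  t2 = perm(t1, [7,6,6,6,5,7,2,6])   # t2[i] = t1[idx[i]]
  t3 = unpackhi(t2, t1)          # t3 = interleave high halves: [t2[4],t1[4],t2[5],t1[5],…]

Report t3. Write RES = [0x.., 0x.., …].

RES = [ 0xa7  0x56  0x0e  0xa7  0x49  0xfb  0xfb  0x0e ]

  t0: 8a 49 56 fb 9e b7 72 9c
  t1: 8a 10 49 47 56 a7 fb 0e
  t2: 0e fb fb fb a7 0e 49 fb
  t3: a7 56 0e a7 49 fb fb 0e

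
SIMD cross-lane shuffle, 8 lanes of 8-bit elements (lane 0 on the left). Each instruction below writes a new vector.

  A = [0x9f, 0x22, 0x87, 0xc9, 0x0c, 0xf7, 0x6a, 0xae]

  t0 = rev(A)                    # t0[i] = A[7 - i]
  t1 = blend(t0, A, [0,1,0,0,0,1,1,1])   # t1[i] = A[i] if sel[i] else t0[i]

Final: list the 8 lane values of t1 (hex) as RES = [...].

RES = [0xae, 0x22, 0xf7, 0x0c, 0xc9, 0xf7, 0x6a, 0xae]

t0 = [0xae, 0x6a, 0xf7, 0x0c, 0xc9, 0x87, 0x22, 0x9f]
t1 = [0xae, 0x22, 0xf7, 0x0c, 0xc9, 0xf7, 0x6a, 0xae]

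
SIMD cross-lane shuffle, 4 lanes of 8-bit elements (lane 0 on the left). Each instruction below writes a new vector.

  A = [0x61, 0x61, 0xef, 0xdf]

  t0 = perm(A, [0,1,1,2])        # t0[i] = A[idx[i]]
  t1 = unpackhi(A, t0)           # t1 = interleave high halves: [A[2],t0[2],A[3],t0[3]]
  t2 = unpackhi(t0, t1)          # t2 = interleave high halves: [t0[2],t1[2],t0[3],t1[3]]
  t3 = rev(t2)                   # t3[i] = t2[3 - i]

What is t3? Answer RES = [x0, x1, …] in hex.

RES = [0xef, 0xef, 0xdf, 0x61]

  t0: 61 61 61 ef
  t1: ef 61 df ef
  t2: 61 df ef ef
  t3: ef ef df 61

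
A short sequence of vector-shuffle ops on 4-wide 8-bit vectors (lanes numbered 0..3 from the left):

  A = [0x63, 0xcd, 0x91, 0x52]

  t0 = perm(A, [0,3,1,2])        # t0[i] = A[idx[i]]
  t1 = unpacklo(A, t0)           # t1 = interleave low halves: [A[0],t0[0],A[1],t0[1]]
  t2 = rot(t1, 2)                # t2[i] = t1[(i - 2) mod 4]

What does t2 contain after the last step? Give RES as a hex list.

→ t0 |63|52|cd|91|
→ t1 |63|63|cd|52|
→ t2 |cd|52|63|63|

RES = [0xcd, 0x52, 0x63, 0x63]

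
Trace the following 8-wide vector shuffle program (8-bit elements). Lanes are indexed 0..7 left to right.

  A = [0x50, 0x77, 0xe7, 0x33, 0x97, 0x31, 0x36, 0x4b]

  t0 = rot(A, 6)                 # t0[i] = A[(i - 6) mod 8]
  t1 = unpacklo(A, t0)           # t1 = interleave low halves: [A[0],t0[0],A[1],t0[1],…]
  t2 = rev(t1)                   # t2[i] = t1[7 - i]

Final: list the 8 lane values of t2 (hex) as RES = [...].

→ t0 |e7|33|97|31|36|4b|50|77|
→ t1 |50|e7|77|33|e7|97|33|31|
→ t2 |31|33|97|e7|33|77|e7|50|

RES = [0x31, 0x33, 0x97, 0xe7, 0x33, 0x77, 0xe7, 0x50]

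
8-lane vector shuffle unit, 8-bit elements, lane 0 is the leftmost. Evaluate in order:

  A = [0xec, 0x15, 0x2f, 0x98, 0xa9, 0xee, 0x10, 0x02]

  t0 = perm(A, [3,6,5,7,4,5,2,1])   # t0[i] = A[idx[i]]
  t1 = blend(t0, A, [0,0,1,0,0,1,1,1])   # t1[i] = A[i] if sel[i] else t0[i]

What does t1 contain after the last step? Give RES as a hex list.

RES = [ 0x98  0x10  0x2f  0x02  0xa9  0xee  0x10  0x02 ]

  t0: 98 10 ee 02 a9 ee 2f 15
  t1: 98 10 2f 02 a9 ee 10 02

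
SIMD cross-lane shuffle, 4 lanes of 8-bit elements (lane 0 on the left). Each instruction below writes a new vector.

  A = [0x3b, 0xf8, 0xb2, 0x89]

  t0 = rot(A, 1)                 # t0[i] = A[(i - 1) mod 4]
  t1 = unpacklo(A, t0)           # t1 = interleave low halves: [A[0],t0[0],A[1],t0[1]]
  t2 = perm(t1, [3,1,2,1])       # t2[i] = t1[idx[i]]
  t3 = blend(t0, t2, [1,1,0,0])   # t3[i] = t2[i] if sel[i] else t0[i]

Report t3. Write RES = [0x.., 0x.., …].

RES = [ 0x3b  0x89  0xf8  0xb2 ]

→ t0 |89|3b|f8|b2|
→ t1 |3b|89|f8|3b|
→ t2 |3b|89|f8|89|
→ t3 |3b|89|f8|b2|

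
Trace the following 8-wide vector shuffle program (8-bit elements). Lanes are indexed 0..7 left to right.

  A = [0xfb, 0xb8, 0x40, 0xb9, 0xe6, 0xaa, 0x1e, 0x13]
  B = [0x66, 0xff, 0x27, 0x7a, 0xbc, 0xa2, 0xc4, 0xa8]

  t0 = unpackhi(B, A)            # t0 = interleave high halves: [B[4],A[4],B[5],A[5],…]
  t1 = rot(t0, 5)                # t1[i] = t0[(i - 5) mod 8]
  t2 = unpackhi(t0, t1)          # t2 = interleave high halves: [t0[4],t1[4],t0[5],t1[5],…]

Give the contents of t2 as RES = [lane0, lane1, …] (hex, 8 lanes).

RES = [ 0xc4  0x13  0x1e  0xbc  0xa8  0xe6  0x13  0xa2 ]

  t0: bc e6 a2 aa c4 1e a8 13
  t1: aa c4 1e a8 13 bc e6 a2
  t2: c4 13 1e bc a8 e6 13 a2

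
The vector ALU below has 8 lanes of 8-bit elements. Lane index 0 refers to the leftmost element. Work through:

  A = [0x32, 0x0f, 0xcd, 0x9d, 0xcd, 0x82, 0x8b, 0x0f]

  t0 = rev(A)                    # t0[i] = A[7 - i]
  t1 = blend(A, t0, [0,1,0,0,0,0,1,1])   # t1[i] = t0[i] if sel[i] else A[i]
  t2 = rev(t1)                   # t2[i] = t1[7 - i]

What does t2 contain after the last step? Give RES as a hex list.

→ t0 |0f|8b|82|cd|9d|cd|0f|32|
→ t1 |32|8b|cd|9d|cd|82|0f|32|
→ t2 |32|0f|82|cd|9d|cd|8b|32|

RES = [ 0x32  0x0f  0x82  0xcd  0x9d  0xcd  0x8b  0x32 ]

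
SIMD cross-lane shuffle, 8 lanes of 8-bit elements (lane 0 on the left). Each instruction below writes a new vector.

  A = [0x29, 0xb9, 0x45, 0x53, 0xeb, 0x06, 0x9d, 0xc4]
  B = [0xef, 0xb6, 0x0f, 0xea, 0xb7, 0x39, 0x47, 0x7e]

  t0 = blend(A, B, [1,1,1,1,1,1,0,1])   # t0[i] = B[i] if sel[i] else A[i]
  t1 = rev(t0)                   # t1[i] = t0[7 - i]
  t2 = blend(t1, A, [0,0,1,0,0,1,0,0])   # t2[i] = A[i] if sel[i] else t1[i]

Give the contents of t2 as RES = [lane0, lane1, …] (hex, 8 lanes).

RES = [ 0x7e  0x9d  0x45  0xb7  0xea  0x06  0xb6  0xef ]

t0 = [0xef, 0xb6, 0x0f, 0xea, 0xb7, 0x39, 0x9d, 0x7e]
t1 = [0x7e, 0x9d, 0x39, 0xb7, 0xea, 0x0f, 0xb6, 0xef]
t2 = [0x7e, 0x9d, 0x45, 0xb7, 0xea, 0x06, 0xb6, 0xef]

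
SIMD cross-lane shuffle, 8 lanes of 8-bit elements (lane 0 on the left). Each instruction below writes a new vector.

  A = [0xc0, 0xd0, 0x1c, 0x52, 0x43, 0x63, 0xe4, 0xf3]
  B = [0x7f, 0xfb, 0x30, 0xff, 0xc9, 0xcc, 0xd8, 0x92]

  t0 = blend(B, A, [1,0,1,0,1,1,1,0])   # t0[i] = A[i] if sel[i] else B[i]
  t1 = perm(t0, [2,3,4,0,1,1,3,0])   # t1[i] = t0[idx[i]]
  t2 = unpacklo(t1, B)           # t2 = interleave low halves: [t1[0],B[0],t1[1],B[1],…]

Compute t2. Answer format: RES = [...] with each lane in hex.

RES = [0x1c, 0x7f, 0xff, 0xfb, 0x43, 0x30, 0xc0, 0xff]

→ t0 |c0|fb|1c|ff|43|63|e4|92|
→ t1 |1c|ff|43|c0|fb|fb|ff|c0|
→ t2 |1c|7f|ff|fb|43|30|c0|ff|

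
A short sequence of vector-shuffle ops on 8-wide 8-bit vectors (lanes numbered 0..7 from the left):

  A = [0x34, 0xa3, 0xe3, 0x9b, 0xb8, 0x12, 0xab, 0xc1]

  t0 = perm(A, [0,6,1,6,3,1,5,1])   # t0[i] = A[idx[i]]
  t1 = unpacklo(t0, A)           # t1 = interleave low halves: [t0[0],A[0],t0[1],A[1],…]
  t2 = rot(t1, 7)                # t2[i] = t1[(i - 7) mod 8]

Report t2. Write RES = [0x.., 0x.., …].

RES = [ 0x34  0xab  0xa3  0xa3  0xe3  0xab  0x9b  0x34 ]

→ t0 |34|ab|a3|ab|9b|a3|12|a3|
→ t1 |34|34|ab|a3|a3|e3|ab|9b|
→ t2 |34|ab|a3|a3|e3|ab|9b|34|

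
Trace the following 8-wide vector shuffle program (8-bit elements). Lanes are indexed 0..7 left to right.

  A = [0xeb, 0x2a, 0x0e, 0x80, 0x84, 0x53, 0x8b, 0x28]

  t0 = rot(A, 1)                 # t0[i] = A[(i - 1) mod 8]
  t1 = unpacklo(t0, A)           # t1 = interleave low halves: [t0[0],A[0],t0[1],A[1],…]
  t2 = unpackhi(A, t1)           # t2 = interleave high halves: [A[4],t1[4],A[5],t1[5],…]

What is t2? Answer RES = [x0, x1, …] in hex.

→ t0 |28|eb|2a|0e|80|84|53|8b|
→ t1 |28|eb|eb|2a|2a|0e|0e|80|
→ t2 |84|2a|53|0e|8b|0e|28|80|

RES = [ 0x84  0x2a  0x53  0x0e  0x8b  0x0e  0x28  0x80 ]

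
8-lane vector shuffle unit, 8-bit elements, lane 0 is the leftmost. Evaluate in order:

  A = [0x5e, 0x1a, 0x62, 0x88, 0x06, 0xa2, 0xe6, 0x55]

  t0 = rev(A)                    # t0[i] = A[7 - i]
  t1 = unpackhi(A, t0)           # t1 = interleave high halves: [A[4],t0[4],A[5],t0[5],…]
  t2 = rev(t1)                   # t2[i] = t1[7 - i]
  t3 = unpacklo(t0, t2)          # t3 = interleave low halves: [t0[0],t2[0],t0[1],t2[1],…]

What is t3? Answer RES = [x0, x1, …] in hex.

→ t0 |55|e6|a2|06|88|62|1a|5e|
→ t1 |06|88|a2|62|e6|1a|55|5e|
→ t2 |5e|55|1a|e6|62|a2|88|06|
→ t3 |55|5e|e6|55|a2|1a|06|e6|

RES = [0x55, 0x5e, 0xe6, 0x55, 0xa2, 0x1a, 0x06, 0xe6]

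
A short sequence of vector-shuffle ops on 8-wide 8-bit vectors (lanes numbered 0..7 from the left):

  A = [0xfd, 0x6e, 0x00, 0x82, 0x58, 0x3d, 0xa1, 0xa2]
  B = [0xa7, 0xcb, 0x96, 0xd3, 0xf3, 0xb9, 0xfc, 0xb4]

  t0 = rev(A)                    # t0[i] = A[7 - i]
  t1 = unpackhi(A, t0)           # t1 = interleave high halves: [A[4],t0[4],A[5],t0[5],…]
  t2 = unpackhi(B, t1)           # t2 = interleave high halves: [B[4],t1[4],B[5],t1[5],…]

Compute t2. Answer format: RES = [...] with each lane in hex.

t0 = [0xa2, 0xa1, 0x3d, 0x58, 0x82, 0x00, 0x6e, 0xfd]
t1 = [0x58, 0x82, 0x3d, 0x00, 0xa1, 0x6e, 0xa2, 0xfd]
t2 = [0xf3, 0xa1, 0xb9, 0x6e, 0xfc, 0xa2, 0xb4, 0xfd]

RES = [ 0xf3  0xa1  0xb9  0x6e  0xfc  0xa2  0xb4  0xfd ]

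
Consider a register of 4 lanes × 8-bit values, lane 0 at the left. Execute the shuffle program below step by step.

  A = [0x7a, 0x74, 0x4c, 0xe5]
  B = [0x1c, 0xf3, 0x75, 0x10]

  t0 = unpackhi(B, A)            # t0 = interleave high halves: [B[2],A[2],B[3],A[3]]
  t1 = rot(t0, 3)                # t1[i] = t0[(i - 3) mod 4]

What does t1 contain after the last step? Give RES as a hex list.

  t0: 75 4c 10 e5
  t1: 4c 10 e5 75

RES = [ 0x4c  0x10  0xe5  0x75 ]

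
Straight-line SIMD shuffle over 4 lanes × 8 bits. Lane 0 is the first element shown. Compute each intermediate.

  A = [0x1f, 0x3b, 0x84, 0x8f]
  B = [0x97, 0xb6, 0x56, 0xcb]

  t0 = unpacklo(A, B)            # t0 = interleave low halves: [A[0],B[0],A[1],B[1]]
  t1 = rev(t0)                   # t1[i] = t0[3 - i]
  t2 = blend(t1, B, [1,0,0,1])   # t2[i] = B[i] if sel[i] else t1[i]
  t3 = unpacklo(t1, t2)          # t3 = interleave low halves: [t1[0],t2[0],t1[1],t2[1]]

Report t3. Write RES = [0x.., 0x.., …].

  t0: 1f 97 3b b6
  t1: b6 3b 97 1f
  t2: 97 3b 97 cb
  t3: b6 97 3b 3b

RES = [ 0xb6  0x97  0x3b  0x3b ]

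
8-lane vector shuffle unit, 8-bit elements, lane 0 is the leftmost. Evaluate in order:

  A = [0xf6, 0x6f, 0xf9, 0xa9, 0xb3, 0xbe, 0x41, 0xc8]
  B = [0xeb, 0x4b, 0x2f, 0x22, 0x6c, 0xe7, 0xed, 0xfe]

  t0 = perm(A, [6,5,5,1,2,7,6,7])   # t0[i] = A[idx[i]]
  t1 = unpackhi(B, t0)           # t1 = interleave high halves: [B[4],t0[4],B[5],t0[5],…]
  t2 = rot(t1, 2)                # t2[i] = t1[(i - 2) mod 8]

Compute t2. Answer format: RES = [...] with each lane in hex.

RES = [ 0xfe  0xc8  0x6c  0xf9  0xe7  0xc8  0xed  0x41 ]

t0 = [0x41, 0xbe, 0xbe, 0x6f, 0xf9, 0xc8, 0x41, 0xc8]
t1 = [0x6c, 0xf9, 0xe7, 0xc8, 0xed, 0x41, 0xfe, 0xc8]
t2 = [0xfe, 0xc8, 0x6c, 0xf9, 0xe7, 0xc8, 0xed, 0x41]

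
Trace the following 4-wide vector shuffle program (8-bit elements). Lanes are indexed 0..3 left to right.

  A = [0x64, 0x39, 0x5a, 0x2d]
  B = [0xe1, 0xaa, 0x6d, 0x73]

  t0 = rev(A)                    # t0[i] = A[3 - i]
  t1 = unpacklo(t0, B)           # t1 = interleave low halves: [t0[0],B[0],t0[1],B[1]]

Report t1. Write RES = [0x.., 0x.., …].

  t0: 2d 5a 39 64
  t1: 2d e1 5a aa

RES = [0x2d, 0xe1, 0x5a, 0xaa]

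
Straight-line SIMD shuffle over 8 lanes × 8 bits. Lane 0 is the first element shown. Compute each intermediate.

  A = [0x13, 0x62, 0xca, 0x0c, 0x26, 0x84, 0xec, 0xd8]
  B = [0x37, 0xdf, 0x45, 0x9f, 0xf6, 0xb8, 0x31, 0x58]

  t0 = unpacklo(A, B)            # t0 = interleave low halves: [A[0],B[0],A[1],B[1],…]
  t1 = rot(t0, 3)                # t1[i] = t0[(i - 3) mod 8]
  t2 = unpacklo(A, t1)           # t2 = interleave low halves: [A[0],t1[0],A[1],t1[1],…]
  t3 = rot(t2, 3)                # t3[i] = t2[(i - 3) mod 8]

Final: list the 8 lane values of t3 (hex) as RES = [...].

  t0: 13 37 62 df ca 45 0c 9f
  t1: 45 0c 9f 13 37 62 df ca
  t2: 13 45 62 0c ca 9f 0c 13
  t3: 9f 0c 13 13 45 62 0c ca

RES = [ 0x9f  0x0c  0x13  0x13  0x45  0x62  0x0c  0xca ]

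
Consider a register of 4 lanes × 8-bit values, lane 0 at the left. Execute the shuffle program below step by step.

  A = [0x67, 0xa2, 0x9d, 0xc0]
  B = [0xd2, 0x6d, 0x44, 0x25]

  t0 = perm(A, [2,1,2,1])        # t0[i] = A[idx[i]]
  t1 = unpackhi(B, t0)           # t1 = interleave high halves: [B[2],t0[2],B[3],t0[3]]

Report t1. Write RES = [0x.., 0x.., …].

RES = [0x44, 0x9d, 0x25, 0xa2]

t0 = [0x9d, 0xa2, 0x9d, 0xa2]
t1 = [0x44, 0x9d, 0x25, 0xa2]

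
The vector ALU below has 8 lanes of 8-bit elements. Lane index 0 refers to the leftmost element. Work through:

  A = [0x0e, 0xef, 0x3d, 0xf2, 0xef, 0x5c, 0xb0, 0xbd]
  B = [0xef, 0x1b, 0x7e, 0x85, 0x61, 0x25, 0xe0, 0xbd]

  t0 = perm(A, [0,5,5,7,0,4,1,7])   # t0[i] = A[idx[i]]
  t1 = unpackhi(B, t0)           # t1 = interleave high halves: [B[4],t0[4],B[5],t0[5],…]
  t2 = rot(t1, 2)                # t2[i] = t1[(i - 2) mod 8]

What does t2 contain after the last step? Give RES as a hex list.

  t0: 0e 5c 5c bd 0e ef ef bd
  t1: 61 0e 25 ef e0 ef bd bd
  t2: bd bd 61 0e 25 ef e0 ef

RES = [ 0xbd  0xbd  0x61  0x0e  0x25  0xef  0xe0  0xef ]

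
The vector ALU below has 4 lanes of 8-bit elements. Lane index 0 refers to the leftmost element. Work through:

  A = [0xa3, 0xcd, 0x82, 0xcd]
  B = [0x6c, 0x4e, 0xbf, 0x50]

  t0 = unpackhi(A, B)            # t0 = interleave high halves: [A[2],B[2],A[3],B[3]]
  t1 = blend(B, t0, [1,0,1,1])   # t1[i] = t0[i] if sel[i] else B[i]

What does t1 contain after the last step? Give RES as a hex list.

RES = [ 0x82  0x4e  0xcd  0x50 ]

  t0: 82 bf cd 50
  t1: 82 4e cd 50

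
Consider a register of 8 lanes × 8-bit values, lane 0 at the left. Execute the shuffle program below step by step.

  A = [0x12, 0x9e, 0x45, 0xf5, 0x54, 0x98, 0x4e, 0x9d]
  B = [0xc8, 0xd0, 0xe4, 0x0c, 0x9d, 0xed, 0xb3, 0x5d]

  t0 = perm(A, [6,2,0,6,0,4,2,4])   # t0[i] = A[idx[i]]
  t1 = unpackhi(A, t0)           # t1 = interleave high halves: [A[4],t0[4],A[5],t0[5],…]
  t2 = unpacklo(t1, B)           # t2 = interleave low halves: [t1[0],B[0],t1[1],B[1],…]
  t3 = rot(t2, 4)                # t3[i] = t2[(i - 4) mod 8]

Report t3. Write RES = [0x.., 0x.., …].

  t0: 4e 45 12 4e 12 54 45 54
  t1: 54 12 98 54 4e 45 9d 54
  t2: 54 c8 12 d0 98 e4 54 0c
  t3: 98 e4 54 0c 54 c8 12 d0

RES = [0x98, 0xe4, 0x54, 0x0c, 0x54, 0xc8, 0x12, 0xd0]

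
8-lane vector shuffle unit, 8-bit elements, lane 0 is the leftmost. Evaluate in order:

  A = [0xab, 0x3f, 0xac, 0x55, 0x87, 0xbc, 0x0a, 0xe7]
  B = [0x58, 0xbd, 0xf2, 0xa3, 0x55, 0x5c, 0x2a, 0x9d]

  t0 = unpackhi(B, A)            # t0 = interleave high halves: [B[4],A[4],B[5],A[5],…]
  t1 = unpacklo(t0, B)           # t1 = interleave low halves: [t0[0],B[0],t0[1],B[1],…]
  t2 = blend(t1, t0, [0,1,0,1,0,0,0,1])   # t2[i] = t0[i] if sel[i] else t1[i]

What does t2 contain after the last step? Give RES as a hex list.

t0 = [0x55, 0x87, 0x5c, 0xbc, 0x2a, 0x0a, 0x9d, 0xe7]
t1 = [0x55, 0x58, 0x87, 0xbd, 0x5c, 0xf2, 0xbc, 0xa3]
t2 = [0x55, 0x87, 0x87, 0xbc, 0x5c, 0xf2, 0xbc, 0xe7]

RES = [0x55, 0x87, 0x87, 0xbc, 0x5c, 0xf2, 0xbc, 0xe7]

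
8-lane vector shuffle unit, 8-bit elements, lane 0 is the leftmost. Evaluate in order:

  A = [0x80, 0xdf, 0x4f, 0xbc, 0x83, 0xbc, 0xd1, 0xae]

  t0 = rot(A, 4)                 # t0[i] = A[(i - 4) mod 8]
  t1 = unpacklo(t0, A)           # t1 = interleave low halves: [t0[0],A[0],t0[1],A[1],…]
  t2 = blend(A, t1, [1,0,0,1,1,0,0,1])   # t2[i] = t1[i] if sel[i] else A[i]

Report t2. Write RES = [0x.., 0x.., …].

→ t0 |83|bc|d1|ae|80|df|4f|bc|
→ t1 |83|80|bc|df|d1|4f|ae|bc|
→ t2 |83|df|4f|df|d1|bc|d1|bc|

RES = [ 0x83  0xdf  0x4f  0xdf  0xd1  0xbc  0xd1  0xbc ]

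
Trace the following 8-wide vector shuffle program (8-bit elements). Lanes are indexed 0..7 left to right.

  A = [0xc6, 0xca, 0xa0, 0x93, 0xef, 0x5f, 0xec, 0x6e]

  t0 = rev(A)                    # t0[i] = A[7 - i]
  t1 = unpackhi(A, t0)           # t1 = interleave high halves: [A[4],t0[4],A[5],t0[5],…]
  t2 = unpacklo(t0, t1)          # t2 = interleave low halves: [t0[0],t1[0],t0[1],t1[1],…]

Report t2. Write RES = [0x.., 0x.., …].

→ t0 |6e|ec|5f|ef|93|a0|ca|c6|
→ t1 |ef|93|5f|a0|ec|ca|6e|c6|
→ t2 |6e|ef|ec|93|5f|5f|ef|a0|

RES = [ 0x6e  0xef  0xec  0x93  0x5f  0x5f  0xef  0xa0 ]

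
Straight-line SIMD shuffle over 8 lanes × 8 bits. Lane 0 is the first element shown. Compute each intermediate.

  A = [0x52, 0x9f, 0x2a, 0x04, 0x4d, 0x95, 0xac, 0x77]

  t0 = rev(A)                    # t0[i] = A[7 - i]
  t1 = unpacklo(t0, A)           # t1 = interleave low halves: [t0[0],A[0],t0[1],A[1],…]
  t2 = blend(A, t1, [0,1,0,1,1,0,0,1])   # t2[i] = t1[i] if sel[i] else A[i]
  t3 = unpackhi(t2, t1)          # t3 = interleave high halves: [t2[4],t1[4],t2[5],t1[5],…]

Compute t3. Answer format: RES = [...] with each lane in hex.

RES = [ 0x95  0x95  0x95  0x2a  0xac  0x4d  0x04  0x04 ]

  t0: 77 ac 95 4d 04 2a 9f 52
  t1: 77 52 ac 9f 95 2a 4d 04
  t2: 52 52 2a 9f 95 95 ac 04
  t3: 95 95 95 2a ac 4d 04 04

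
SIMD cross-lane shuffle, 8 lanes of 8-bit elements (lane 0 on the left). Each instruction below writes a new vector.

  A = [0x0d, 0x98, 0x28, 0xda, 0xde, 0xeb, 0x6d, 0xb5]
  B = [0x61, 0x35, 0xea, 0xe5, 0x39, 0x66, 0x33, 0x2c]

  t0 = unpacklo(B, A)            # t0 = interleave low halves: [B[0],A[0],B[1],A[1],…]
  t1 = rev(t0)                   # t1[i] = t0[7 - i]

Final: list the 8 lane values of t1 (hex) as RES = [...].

  t0: 61 0d 35 98 ea 28 e5 da
  t1: da e5 28 ea 98 35 0d 61

RES = [ 0xda  0xe5  0x28  0xea  0x98  0x35  0x0d  0x61 ]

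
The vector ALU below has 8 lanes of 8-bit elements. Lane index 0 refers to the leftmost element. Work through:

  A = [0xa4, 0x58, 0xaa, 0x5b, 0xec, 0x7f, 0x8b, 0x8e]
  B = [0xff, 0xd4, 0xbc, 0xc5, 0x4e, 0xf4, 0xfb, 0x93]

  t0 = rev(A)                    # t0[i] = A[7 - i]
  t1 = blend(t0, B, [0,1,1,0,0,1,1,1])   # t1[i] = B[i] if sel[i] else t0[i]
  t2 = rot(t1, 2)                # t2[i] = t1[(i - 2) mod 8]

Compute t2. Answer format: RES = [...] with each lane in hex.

t0 = [0x8e, 0x8b, 0x7f, 0xec, 0x5b, 0xaa, 0x58, 0xa4]
t1 = [0x8e, 0xd4, 0xbc, 0xec, 0x5b, 0xf4, 0xfb, 0x93]
t2 = [0xfb, 0x93, 0x8e, 0xd4, 0xbc, 0xec, 0x5b, 0xf4]

RES = [ 0xfb  0x93  0x8e  0xd4  0xbc  0xec  0x5b  0xf4 ]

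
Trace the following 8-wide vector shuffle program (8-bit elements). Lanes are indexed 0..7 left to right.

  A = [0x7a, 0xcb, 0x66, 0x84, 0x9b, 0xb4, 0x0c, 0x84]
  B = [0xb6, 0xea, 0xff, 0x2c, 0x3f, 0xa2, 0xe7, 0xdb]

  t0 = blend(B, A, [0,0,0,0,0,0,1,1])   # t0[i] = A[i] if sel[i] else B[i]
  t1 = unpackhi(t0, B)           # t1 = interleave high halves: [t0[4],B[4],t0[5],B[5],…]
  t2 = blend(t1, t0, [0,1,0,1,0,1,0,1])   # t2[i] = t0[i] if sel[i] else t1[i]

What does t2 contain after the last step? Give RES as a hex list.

  t0: b6 ea ff 2c 3f a2 0c 84
  t1: 3f 3f a2 a2 0c e7 84 db
  t2: 3f ea a2 2c 0c a2 84 84

RES = [0x3f, 0xea, 0xa2, 0x2c, 0x0c, 0xa2, 0x84, 0x84]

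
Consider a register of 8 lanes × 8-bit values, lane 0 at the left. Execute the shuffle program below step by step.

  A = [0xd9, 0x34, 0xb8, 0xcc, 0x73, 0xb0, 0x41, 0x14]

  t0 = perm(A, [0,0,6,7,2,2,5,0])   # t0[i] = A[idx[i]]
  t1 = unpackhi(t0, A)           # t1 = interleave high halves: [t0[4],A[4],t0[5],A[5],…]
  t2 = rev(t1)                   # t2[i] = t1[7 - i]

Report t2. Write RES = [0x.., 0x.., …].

RES = [0x14, 0xd9, 0x41, 0xb0, 0xb0, 0xb8, 0x73, 0xb8]

  t0: d9 d9 41 14 b8 b8 b0 d9
  t1: b8 73 b8 b0 b0 41 d9 14
  t2: 14 d9 41 b0 b0 b8 73 b8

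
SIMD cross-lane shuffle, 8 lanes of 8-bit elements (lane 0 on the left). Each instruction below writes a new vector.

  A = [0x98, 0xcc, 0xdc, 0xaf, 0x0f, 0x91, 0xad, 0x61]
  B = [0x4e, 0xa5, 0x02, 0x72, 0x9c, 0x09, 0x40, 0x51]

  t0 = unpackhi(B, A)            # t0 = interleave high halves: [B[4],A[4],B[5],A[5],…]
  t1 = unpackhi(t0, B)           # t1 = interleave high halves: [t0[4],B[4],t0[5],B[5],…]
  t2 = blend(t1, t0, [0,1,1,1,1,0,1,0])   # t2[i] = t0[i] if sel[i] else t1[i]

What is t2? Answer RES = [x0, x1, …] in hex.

RES = [0x40, 0x0f, 0x09, 0x91, 0x40, 0x40, 0x51, 0x51]

  t0: 9c 0f 09 91 40 ad 51 61
  t1: 40 9c ad 09 51 40 61 51
  t2: 40 0f 09 91 40 40 51 51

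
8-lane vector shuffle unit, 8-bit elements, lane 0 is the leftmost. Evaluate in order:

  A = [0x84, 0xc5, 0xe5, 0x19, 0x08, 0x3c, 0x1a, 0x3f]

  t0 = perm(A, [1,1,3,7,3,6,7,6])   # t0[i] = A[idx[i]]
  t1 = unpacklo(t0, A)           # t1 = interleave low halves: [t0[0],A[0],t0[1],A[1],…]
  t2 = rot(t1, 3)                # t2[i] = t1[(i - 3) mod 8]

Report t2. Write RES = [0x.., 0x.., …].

t0 = [0xc5, 0xc5, 0x19, 0x3f, 0x19, 0x1a, 0x3f, 0x1a]
t1 = [0xc5, 0x84, 0xc5, 0xc5, 0x19, 0xe5, 0x3f, 0x19]
t2 = [0xe5, 0x3f, 0x19, 0xc5, 0x84, 0xc5, 0xc5, 0x19]

RES = [0xe5, 0x3f, 0x19, 0xc5, 0x84, 0xc5, 0xc5, 0x19]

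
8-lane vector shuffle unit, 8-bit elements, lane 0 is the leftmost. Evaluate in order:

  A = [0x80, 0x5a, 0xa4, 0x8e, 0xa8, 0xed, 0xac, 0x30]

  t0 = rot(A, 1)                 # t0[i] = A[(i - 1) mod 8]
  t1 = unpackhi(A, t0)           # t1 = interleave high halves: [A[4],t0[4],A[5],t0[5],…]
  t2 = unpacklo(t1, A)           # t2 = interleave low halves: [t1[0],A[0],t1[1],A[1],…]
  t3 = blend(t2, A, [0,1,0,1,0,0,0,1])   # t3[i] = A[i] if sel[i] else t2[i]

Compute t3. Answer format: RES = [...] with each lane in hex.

→ t0 |30|80|5a|a4|8e|a8|ed|ac|
→ t1 |a8|8e|ed|a8|ac|ed|30|ac|
→ t2 |a8|80|8e|5a|ed|a4|a8|8e|
→ t3 |a8|5a|8e|8e|ed|a4|a8|30|

RES = [ 0xa8  0x5a  0x8e  0x8e  0xed  0xa4  0xa8  0x30 ]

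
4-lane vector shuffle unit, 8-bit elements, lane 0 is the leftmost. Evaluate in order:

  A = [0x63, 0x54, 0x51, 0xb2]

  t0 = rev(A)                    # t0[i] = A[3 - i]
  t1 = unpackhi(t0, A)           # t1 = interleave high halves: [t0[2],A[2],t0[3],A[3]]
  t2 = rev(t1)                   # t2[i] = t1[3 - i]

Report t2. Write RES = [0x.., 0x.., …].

→ t0 |b2|51|54|63|
→ t1 |54|51|63|b2|
→ t2 |b2|63|51|54|

RES = [ 0xb2  0x63  0x51  0x54 ]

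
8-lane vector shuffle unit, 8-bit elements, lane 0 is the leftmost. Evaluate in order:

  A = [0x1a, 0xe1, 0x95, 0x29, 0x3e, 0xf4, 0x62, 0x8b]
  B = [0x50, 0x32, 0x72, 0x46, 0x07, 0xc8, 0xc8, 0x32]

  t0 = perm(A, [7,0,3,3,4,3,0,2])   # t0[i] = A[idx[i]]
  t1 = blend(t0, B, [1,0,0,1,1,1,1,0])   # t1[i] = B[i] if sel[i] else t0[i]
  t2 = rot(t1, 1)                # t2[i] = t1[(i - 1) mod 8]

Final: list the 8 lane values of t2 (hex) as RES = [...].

RES = [ 0x95  0x50  0x1a  0x29  0x46  0x07  0xc8  0xc8 ]

t0 = [0x8b, 0x1a, 0x29, 0x29, 0x3e, 0x29, 0x1a, 0x95]
t1 = [0x50, 0x1a, 0x29, 0x46, 0x07, 0xc8, 0xc8, 0x95]
t2 = [0x95, 0x50, 0x1a, 0x29, 0x46, 0x07, 0xc8, 0xc8]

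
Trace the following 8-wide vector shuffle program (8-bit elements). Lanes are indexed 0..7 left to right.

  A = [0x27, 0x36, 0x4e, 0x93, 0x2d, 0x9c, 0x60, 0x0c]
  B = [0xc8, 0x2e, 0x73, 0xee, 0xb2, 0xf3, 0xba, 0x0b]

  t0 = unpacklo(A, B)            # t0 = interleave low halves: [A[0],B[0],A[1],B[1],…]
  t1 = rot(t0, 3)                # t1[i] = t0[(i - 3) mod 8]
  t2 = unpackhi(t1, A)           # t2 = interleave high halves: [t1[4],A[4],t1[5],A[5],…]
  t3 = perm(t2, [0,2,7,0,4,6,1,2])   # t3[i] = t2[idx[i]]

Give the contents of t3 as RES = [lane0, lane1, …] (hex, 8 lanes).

→ t0 |27|c8|36|2e|4e|73|93|ee|
→ t1 |73|93|ee|27|c8|36|2e|4e|
→ t2 |c8|2d|36|9c|2e|60|4e|0c|
→ t3 |c8|36|0c|c8|2e|4e|2d|36|

RES = [ 0xc8  0x36  0x0c  0xc8  0x2e  0x4e  0x2d  0x36 ]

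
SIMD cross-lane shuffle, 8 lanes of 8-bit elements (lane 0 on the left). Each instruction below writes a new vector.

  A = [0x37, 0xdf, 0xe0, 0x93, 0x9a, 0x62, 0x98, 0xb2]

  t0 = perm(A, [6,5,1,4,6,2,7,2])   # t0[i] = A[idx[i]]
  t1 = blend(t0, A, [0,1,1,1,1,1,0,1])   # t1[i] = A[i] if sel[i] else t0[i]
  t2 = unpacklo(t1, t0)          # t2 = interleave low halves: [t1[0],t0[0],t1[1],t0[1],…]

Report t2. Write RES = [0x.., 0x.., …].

RES = [0x98, 0x98, 0xdf, 0x62, 0xe0, 0xdf, 0x93, 0x9a]

→ t0 |98|62|df|9a|98|e0|b2|e0|
→ t1 |98|df|e0|93|9a|62|b2|b2|
→ t2 |98|98|df|62|e0|df|93|9a|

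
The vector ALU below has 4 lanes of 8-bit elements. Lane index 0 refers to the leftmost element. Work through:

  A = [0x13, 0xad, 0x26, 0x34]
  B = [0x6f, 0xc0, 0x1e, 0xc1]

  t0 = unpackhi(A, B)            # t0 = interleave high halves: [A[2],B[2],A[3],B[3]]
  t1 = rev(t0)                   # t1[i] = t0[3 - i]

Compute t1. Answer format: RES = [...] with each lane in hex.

→ t0 |26|1e|34|c1|
→ t1 |c1|34|1e|26|

RES = [0xc1, 0x34, 0x1e, 0x26]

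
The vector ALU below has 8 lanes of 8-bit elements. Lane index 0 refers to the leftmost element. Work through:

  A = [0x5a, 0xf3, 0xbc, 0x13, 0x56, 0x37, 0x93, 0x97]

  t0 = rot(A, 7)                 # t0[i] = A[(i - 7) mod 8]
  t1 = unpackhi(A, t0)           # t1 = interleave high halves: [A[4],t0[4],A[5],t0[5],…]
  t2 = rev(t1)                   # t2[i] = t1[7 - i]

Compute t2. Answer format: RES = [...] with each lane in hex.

RES = [ 0x5a  0x97  0x97  0x93  0x93  0x37  0x37  0x56 ]

  t0: f3 bc 13 56 37 93 97 5a
  t1: 56 37 37 93 93 97 97 5a
  t2: 5a 97 97 93 93 37 37 56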